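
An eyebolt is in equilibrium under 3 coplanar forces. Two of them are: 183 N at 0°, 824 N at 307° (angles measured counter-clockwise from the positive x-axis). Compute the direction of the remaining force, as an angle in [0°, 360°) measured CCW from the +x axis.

Sum the known components: ΣF_x = 678.9 N, ΣF_y = -658.1 N.
For equilibrium the remaining force must supply (−ΣF_x, −ΣF_y) = (-678.9, 658.1) N.
Magnitude = √((-678.9)² + (658.1)²) = 945.5 N; direction = atan2(658.1, -678.9) = 135.9°.

θ ≈ 136°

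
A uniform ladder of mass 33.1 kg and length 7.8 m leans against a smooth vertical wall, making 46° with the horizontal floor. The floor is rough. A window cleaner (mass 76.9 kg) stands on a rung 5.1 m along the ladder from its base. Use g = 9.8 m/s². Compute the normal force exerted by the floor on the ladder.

N_floor ≈ 1080 N

ΣF_y = 0: N_floor = 33.1×9.8 + 76.9×9.8 = 1078 N.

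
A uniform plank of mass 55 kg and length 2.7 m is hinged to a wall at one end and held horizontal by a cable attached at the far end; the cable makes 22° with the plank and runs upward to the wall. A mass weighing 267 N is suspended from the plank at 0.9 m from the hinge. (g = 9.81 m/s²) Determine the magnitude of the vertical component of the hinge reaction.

Take torques about the hinge: T sin 22° · 2.7 = 55×9.81×1.35 + 267×0.9 = 968.69 N·m.
So T = 968.69 / (0.3746 × 2.7) = 957.74 N.
ΣF_y = 0: H_y = (55×9.81 + 267) − T sin 22° = 806.55 − 358.78 = 447.78 N.

|H_y| ≈ 448 N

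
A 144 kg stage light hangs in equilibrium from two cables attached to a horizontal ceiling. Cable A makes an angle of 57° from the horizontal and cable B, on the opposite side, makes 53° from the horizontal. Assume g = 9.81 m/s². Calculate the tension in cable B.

T_B ≈ 819 N

Weight W = 144 × 9.81 = 1413 N acts straight down.
Horizontal: T_A cos 57° = T_B cos 53°  →  T_A = 1.105 T_B.
Vertical: T_A sin 57° + T_B sin 53° = 1413.
Substituting the horizontal relation into the vertical equation gives 1.725 T_B = 1413, so T_B = 818.8 N.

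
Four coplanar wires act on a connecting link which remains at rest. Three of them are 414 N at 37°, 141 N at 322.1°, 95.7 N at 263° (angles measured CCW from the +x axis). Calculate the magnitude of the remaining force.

Sum the known components: ΣF_x = 430.2 N, ΣF_y = 67.55 N.
For equilibrium the remaining force must supply (−ΣF_x, −ΣF_y) = (-430.2, -67.55) N.
Magnitude = √((-430.2)² + (-67.55)²) = 435.5 N; direction = atan2(-67.55, -430.2) = 188.9°.

F ≈ 436 N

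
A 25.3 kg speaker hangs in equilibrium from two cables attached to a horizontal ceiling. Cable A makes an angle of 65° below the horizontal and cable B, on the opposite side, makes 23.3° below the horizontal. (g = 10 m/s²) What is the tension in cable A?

Weight W = 25.3 × 10 = 253 N acts straight down.
Horizontal: T_A cos 65° = T_B cos 23.3°  →  T_B = 0.4601 T_A.
Vertical: T_A sin 65° + T_B sin 23.3° = 253.
Substituting the horizontal relation into the vertical equation gives 1.088 T_A = 253, so T_A = 232.5 N.

T_A ≈ 232 N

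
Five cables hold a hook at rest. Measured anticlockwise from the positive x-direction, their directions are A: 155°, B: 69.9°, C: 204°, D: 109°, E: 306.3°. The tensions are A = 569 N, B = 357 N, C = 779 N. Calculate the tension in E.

T_E ≈ 3230 N

Resolve: ΣF_x = 569 cos 155° + 357 cos 69.9° + 779 cos 204° + T_D cos 109° + T_E cos 306.3° = 0.
        ΣF_y = 569 sin 155° + 357 sin 69.9° + 779 sin 204° + T_D sin 109° + T_E sin 306.3° = 0.
The known terms sum to (-1105, 258.9) N, so -0.3256 T_D + 0.5920 T_E = 1105 and 0.9455 T_D − 0.8059 T_E = -258.9.
Solving simultaneously: T_D = 2478 N, T_E = 3229 N.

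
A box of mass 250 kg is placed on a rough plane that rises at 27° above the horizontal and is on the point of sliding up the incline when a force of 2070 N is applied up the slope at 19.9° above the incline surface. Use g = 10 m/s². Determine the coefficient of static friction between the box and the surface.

μ ≈ 0.533

On the verge of sliding up the incline, friction is at its maximum μN and acts down the slope.
Perpendicular to incline: N = W cos 27° − P sin 19.9° = 2228 − 704.6 = 1523 N.
Along incline: P cos 19.9° − μN = W sin 27° → μ = −(W sin 27° − P cos 19.9°) / N = 0.5328.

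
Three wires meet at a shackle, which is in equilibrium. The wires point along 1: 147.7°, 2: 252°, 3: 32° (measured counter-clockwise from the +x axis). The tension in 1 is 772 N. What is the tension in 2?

T_2 ≈ 1080 N

Resolve: ΣF_x = 772 cos 147.7° + T_2 cos 252° + T_3 cos 32° = 0.
        ΣF_y = 772 sin 147.7° + T_2 sin 252° + T_3 sin 32° = 0.
The known terms sum to (-652.5, 412.5) N, so -0.3090 T_2 + 0.8480 T_3 = 652.5 and -0.9511 T_2 + 0.5299 T_3 = -412.5.
Solving simultaneously: T_2 = 1082 N, T_3 = 1164 N.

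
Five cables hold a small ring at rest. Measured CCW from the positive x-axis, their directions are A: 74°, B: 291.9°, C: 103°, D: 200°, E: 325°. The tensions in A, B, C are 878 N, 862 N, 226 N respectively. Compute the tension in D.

Resolve: ΣF_x = 878 cos 74° + 862 cos 291.9° + 226 cos 103° + T_D cos 200° + T_E cos 325° = 0.
        ΣF_y = 878 sin 74° + 862 sin 291.9° + 226 sin 103° + T_D sin 200° + T_E sin 325° = 0.
The known terms sum to (512.7, 264.4) N, so -0.9397 T_D + 0.8192 T_E = -512.7 and -0.3420 T_D − 0.5736 T_E = -264.4.
Solving simultaneously: T_D = 623.4 N, T_E = 89.25 N.

T_D ≈ 623 N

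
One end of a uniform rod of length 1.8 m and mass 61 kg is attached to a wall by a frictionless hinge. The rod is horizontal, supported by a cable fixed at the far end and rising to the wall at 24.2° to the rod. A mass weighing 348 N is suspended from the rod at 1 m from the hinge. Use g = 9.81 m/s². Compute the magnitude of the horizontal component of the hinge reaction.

Take torques about the hinge: T sin 24.2° · 1.8 = 61×9.81×0.9 + 348×1 = 886.57 N·m.
So T = 886.57 / (0.4099 × 1.8) = 1201.5 N.
ΣF_x = 0: H_x = T cos 24.2° = 1095.9 N.

H_x ≈ 1100 N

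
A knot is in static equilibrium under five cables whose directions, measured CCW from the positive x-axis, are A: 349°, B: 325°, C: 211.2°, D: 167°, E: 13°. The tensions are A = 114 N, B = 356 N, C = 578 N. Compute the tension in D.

Resolve: ΣF_x = 114 cos 349° + 356 cos 325° + 578 cos 211.2° + T_D cos 167° + T_E cos 13° = 0.
        ΣF_y = 114 sin 349° + 356 sin 325° + 578 sin 211.2° + T_D sin 167° + T_E sin 13° = 0.
The known terms sum to (-90.88, -525.4) N, so -0.9744 T_D + 0.9744 T_E = 90.88 and 0.2250 T_D + 0.2250 T_E = 525.4.
Solving simultaneously: T_D = 1121 N, T_E = 1214 N.

T_D ≈ 1120 N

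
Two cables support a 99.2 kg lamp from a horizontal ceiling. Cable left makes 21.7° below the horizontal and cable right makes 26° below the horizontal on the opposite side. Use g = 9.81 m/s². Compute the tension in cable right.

T_right ≈ 1220 N

Weight W = 99.2 × 9.81 = 973.2 N acts straight down.
Horizontal: T_left cos 21.7° = T_right cos 26°  →  T_left = 0.9673 T_right.
Vertical: T_left sin 21.7° + T_right sin 26° = 973.2.
Substituting the horizontal relation into the vertical equation gives 0.796 T_right = 973.2, so T_right = 1222 N.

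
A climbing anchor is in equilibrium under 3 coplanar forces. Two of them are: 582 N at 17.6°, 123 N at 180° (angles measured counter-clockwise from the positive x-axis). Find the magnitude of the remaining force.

F ≈ 466 N

Sum the known components: ΣF_x = 431.8 N, ΣF_y = 176 N.
For equilibrium the remaining force must supply (−ΣF_x, −ΣF_y) = (-431.8, -176) N.
Magnitude = √((-431.8)² + (-176)²) = 466.2 N; direction = atan2(-176, -431.8) = 202.2°.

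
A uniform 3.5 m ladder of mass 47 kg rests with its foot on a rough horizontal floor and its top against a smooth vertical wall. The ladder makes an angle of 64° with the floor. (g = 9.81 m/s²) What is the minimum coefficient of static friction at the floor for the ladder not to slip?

μ_min ≈ 0.244

ΣF_y = 0: N_floor = 47×9.81 = 461.07 N.
Torques about the foot: N_wall · 3.5 sin 64° = 47×9.81×1.75 cos 64° → N_wall = 112.44 N.
ΣF_x = 0: f_floor = N_wall = 112.44 N.
μ_min = f_floor / N_floor = 112.44 / 461.07 = 0.2439.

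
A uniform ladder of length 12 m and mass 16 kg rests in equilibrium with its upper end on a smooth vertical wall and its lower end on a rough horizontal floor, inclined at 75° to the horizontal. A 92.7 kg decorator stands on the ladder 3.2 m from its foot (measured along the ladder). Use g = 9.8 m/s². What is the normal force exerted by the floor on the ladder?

N_floor ≈ 1070 N

ΣF_y = 0: N_floor = 16×9.8 + 92.7×9.8 = 1065.3 N.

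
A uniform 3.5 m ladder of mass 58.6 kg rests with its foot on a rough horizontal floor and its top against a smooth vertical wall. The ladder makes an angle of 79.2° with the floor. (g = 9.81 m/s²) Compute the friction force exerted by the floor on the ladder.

f ≈ 54.8 N

Torques about the foot: N_wall · 3.5 sin 79.2° = 58.6×9.81×1.75 cos 79.2° → N_wall = 54.831 N.
ΣF_x = 0: f_floor = N_wall = 54.831 N.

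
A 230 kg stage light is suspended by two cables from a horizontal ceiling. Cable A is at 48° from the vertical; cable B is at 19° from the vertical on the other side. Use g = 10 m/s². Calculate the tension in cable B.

T_B ≈ 1860 N

Angles from the horizontal: cable A is 90° − 48° = 42°, cable B is 90° − 19° = 71°.
Weight W = 230 × 10 = 2300 N acts straight down.
Horizontal: T_A cos 42° = T_B cos 71°  →  T_A = 0.4381 T_B.
Vertical: T_A sin 42° + T_B sin 71° = 2300.
Substituting the horizontal relation into the vertical equation gives 1.239 T_B = 2300, so T_B = 1857 N.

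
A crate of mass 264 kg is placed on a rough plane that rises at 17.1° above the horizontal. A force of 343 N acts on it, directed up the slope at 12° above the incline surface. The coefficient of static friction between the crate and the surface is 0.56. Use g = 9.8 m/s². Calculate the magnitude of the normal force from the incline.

N ≈ 2400 N

Axes along / perpendicular to the incline. W sin 17.1° = 760.7 N down-slope; W cos 17.1° = 2473 N into the surface.
Perpendicular: N = W cos 17.1° − P sin 12° = 2473 − 71.31 = 2402 N.
Along incline: P cos 12° + f = W sin 17.1° (friction acts up-slope) → f = 760.7 − 335.5 = 425.2 N.
|f| = 425.2 N ≤ μN = 1345 N, so the crate is indeed static.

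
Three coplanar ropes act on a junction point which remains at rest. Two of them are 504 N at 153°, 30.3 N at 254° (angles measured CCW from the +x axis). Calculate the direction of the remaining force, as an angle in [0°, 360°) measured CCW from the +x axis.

Sum the known components: ΣF_x = -457.4 N, ΣF_y = 199.7 N.
For equilibrium the remaining force must supply (−ΣF_x, −ΣF_y) = (457.4, -199.7) N.
Magnitude = √((457.4)² + (-199.7)²) = 499.1 N; direction = atan2(-199.7, 457.4) = 336.4°.

θ ≈ 336°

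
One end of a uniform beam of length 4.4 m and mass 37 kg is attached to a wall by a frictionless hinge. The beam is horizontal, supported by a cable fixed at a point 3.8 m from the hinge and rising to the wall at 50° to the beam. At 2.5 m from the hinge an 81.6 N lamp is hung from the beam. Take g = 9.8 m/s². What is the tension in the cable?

Take torques about the hinge: T sin 50° · 3.8 = 37×9.8×2.2 + 81.6×2.5 = 1001.7 N·m.
So T = 1001.7 / (0.7660 × 3.8) = 344.12 N.

T ≈ 344 N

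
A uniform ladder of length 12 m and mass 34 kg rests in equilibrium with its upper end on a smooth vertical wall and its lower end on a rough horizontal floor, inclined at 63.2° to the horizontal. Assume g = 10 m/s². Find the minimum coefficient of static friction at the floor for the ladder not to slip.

μ_min ≈ 0.253

ΣF_y = 0: N_floor = 34×10 = 340 N.
Torques about the foot: N_wall · 12 sin 63.2° = 34×10×6 cos 63.2° → N_wall = 85.873 N.
ΣF_x = 0: f_floor = N_wall = 85.873 N.
μ_min = f_floor / N_floor = 85.873 / 340 = 0.2526.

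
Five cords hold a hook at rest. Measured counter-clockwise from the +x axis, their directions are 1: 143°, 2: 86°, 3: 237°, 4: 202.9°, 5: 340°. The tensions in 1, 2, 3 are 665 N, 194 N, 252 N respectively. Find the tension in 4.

Resolve: ΣF_x = 665 cos 143° + 194 cos 86° + 252 cos 237° + T_4 cos 202.9° + T_5 cos 340° = 0.
        ΣF_y = 665 sin 143° + 194 sin 86° + 252 sin 237° + T_4 sin 202.9° + T_5 sin 340° = 0.
The known terms sum to (-654.8, 382.4) N, so -0.9212 T_4 + 0.9397 T_5 = 654.8 and -0.3891 T_4 − 0.3420 T_5 = -382.4.
Solving simultaneously: T_4 = 198.9 N, T_5 = 891.8 N.

T_4 ≈ 199 N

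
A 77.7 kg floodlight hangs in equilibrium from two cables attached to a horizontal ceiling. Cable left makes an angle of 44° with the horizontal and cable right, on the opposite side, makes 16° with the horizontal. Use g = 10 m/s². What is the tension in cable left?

Weight W = 77.7 × 10 = 777 N acts straight down.
Horizontal: T_left cos 44° = T_right cos 16°  →  T_right = 0.7483 T_left.
Vertical: T_left sin 44° + T_right sin 16° = 777.
Substituting the horizontal relation into the vertical equation gives 0.9009 T_left = 777, so T_left = 862.4 N.

T_left ≈ 862 N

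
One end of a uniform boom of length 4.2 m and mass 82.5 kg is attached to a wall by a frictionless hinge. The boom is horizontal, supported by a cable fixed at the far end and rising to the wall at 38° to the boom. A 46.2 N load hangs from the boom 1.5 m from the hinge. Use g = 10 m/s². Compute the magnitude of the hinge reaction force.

Take torques about the hinge: T sin 38° · 4.2 = 82.5×10×2.1 + 46.2×1.5 = 1801.8 N·m.
So T = 1801.8 / (0.6157 × 4.2) = 696.81 N.
ΣF_x = 0: H_x = T cos 38° = 549.09 N.
ΣF_y = 0: H_y = (82.5×10 + 46.2) − T sin 38° = 871.2 − 429 = 442.2 N.
|H| = √(H_x² + H_y²) = √((549.09)² + (442.2)²) = 705.01 N.

|H| ≈ 705 N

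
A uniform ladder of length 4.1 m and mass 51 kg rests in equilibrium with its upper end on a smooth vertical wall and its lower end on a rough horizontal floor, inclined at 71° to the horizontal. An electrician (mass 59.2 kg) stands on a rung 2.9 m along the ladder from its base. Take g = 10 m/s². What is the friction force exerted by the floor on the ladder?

Torques about the foot: N_wall · 4.1 sin 71° = 51×10×2.05 cos 71° + 59.2×10×2.9 cos 71° → N_wall = 231.98 N.
ΣF_x = 0: f_floor = N_wall = 231.98 N.

f ≈ 232 N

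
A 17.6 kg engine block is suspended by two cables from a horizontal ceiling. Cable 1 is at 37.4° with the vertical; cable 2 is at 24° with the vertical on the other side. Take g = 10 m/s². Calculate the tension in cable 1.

T_1 ≈ 81.5 N

Angles from the horizontal: cable 1 is 90° − 37.4° = 52.6°, cable 2 is 90° − 24° = 66°.
Weight W = 17.6 × 10 = 176 N acts straight down.
Horizontal: T_1 cos 52.6° = T_2 cos 66°  →  T_2 = 1.493 T_1.
Vertical: T_1 sin 52.6° + T_2 sin 66° = 176.
Substituting the horizontal relation into the vertical equation gives 2.159 T_1 = 176, so T_1 = 81.53 N.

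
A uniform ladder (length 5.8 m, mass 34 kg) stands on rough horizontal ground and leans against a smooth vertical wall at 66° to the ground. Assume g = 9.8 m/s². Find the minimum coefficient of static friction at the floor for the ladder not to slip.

ΣF_y = 0: N_floor = 34×9.8 = 333.2 N.
Torques about the foot: N_wall · 5.8 sin 66° = 34×9.8×2.9 cos 66° → N_wall = 74.175 N.
ΣF_x = 0: f_floor = N_wall = 74.175 N.
μ_min = f_floor / N_floor = 74.175 / 333.2 = 0.2226.

μ_min ≈ 0.223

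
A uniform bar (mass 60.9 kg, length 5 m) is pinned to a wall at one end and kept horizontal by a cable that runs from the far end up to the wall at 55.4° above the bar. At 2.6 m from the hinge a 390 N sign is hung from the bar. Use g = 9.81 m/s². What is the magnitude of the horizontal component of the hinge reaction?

H_x ≈ 346 N

Take torques about the hinge: T sin 55.4° · 5 = 60.9×9.81×2.5 + 390×2.6 = 2507.6 N·m.
So T = 2507.6 / (0.8231 × 5) = 609.27 N.
ΣF_x = 0: H_x = T cos 55.4° = 345.97 N.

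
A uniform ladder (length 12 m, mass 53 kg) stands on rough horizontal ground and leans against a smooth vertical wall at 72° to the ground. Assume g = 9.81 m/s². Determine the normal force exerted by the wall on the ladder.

Torques about the foot: N_wall · 12 sin 72° = 53×9.81×6 cos 72° → N_wall = 84.468 N.

N_wall ≈ 84.5 N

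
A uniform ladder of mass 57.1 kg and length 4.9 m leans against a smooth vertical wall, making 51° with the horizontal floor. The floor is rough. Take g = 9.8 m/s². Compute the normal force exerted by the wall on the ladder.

Torques about the foot: N_wall · 4.9 sin 51° = 57.1×9.8×2.45 cos 51° → N_wall = 226.57 N.

N_wall ≈ 227 N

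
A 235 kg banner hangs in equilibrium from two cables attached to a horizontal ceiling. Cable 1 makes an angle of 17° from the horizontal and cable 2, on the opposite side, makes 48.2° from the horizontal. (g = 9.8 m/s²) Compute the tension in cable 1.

T_1 ≈ 1690 N

Weight W = 235 × 9.8 = 2303 N acts straight down.
Horizontal: T_1 cos 17° = T_2 cos 48.2°  →  T_2 = 1.435 T_1.
Vertical: T_1 sin 17° + T_2 sin 48.2° = 2303.
Substituting the horizontal relation into the vertical equation gives 1.362 T_1 = 2303, so T_1 = 1691 N.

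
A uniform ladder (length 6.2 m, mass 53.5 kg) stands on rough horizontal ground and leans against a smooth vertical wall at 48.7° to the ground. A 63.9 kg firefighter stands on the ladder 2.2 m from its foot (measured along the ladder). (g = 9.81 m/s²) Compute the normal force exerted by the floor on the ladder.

N_floor ≈ 1150 N

ΣF_y = 0: N_floor = 53.5×9.81 + 63.9×9.81 = 1151.7 N.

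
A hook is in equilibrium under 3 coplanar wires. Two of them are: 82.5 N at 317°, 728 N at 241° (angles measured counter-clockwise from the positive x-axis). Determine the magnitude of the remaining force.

Sum the known components: ΣF_x = -292.6 N, ΣF_y = -693 N.
For equilibrium the remaining force must supply (−ΣF_x, −ΣF_y) = (292.6, 693) N.
Magnitude = √((292.6)² + (693)²) = 752.2 N; direction = atan2(693, 292.6) = 67.1°.

F ≈ 752 N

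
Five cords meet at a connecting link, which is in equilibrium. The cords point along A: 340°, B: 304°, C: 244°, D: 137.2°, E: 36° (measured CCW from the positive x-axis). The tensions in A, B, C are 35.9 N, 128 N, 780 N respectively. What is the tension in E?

Resolve: ΣF_x = 35.9 cos 340° + 128 cos 304° + 780 cos 244° + T_D cos 137.2° + T_E cos 36° = 0.
        ΣF_y = 35.9 sin 340° + 128 sin 304° + 780 sin 244° + T_D sin 137.2° + T_E sin 36° = 0.
The known terms sum to (-236.6, -819.5) N, so -0.7337 T_D + 0.8090 T_E = 236.6 and 0.6794 T_D + 0.5878 T_E = 819.5.
Solving simultaneously: T_D = 534 N, T_E = 776.8 N.

T_E ≈ 777 N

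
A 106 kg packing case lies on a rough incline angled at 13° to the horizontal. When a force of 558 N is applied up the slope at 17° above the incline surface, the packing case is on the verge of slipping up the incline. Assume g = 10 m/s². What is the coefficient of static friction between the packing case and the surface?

μ ≈ 0.339

On the verge of sliding up the incline, friction is at its maximum μN and acts down the slope.
Perpendicular to incline: N = W cos 13° − P sin 17° = 1033 − 163.1 = 869.7 N.
Along incline: P cos 17° − μN = W sin 13° → μ = −(W sin 13° − P cos 17°) / N = 0.3394.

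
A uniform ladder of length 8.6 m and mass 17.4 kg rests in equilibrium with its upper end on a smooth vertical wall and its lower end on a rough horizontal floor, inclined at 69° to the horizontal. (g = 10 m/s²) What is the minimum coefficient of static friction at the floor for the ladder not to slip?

μ_min ≈ 0.192

ΣF_y = 0: N_floor = 17.4×10 = 174 N.
Torques about the foot: N_wall · 8.6 sin 69° = 17.4×10×4.3 cos 69° → N_wall = 33.396 N.
ΣF_x = 0: f_floor = N_wall = 33.396 N.
μ_min = f_floor / N_floor = 33.396 / 174 = 0.1919.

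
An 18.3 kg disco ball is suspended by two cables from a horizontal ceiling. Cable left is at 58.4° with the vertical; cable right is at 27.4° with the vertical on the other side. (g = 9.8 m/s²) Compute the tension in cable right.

Angles from the horizontal: cable left is 90° − 58.4° = 31.6°, cable right is 90° − 27.4° = 62.6°.
Weight W = 18.3 × 9.8 = 179.3 N acts straight down.
Horizontal: T_left cos 31.6° = T_right cos 62.6°  →  T_left = 0.5403 T_right.
Vertical: T_left sin 31.6° + T_right sin 62.6° = 179.3.
Substituting the horizontal relation into the vertical equation gives 1.171 T_right = 179.3, so T_right = 153.2 N.

T_right ≈ 153 N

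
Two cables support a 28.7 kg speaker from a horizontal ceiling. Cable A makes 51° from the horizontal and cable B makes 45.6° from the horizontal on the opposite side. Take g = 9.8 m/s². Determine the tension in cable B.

T_B ≈ 178 N

Weight W = 28.7 × 9.8 = 281.3 N acts straight down.
Horizontal: T_A cos 51° = T_B cos 45.6°  →  T_A = 1.112 T_B.
Vertical: T_A sin 51° + T_B sin 45.6° = 281.3.
Substituting the horizontal relation into the vertical equation gives 1.578 T_B = 281.3, so T_B = 178.2 N.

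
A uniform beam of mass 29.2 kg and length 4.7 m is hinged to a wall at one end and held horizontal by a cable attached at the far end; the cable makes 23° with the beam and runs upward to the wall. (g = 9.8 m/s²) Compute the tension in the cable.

T ≈ 366 N

Take torques about the hinge: T sin 23° · 4.7 = 29.2×9.8×2.35 = 672.48 N·m.
So T = 672.48 / (0.3907 × 4.7) = 366.19 N.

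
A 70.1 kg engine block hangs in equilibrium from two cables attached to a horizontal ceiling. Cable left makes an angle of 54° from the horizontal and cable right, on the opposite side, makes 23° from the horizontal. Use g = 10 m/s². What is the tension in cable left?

Weight W = 70.1 × 10 = 701 N acts straight down.
Horizontal: T_left cos 54° = T_right cos 23°  →  T_right = 0.6385 T_left.
Vertical: T_left sin 54° + T_right sin 23° = 701.
Substituting the horizontal relation into the vertical equation gives 1.059 T_left = 701, so T_left = 662.2 N.

T_left ≈ 662 N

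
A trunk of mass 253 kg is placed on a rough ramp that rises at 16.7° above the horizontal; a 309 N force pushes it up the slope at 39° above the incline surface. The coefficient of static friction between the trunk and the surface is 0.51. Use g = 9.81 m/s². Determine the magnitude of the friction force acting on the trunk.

f ≈ 473 N

Axes along / perpendicular to the incline. W sin 16.7° = 713.2 N down-slope; W cos 16.7° = 2377 N into the surface.
Perpendicular: N = W cos 16.7° − P sin 39° = 2377 − 194.5 = 2183 N.
Along incline: P cos 39° + f = W sin 16.7° (friction acts up-slope) → f = 713.2 − 240.1 = 473.1 N.
|f| = 473.1 N ≤ μN = 1113 N, so the trunk is indeed static.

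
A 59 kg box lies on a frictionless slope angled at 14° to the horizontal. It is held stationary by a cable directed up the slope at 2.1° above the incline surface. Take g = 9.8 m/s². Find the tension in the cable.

Take axes along and perpendicular to the incline. Weight components: W sin 14° = 139.9 N down-slope, W cos 14° = 561 N into the surface.
Along incline: T cos 2.1° = W sin 14° → T = 140 N.
Perpendicular: N = W cos 14° − T sin 2.1° = 555.9 N.

T ≈ 140 N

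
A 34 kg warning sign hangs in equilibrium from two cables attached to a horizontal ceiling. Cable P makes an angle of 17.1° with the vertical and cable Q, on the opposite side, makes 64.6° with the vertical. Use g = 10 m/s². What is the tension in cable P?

Angles from the horizontal: cable P is 90° − 17.1° = 72.9°, cable Q is 90° − 64.6° = 25.4°.
Weight W = 34 × 10 = 340 N acts straight down.
Horizontal: T_P cos 72.9° = T_Q cos 25.4°  →  T_Q = 0.3255 T_P.
Vertical: T_P sin 72.9° + T_Q sin 25.4° = 340.
Substituting the horizontal relation into the vertical equation gives 1.095 T_P = 340, so T_P = 310.4 N.

T_P ≈ 310 N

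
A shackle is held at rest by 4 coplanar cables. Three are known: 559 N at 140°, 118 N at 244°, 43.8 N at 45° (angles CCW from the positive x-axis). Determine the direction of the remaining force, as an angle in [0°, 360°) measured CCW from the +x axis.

Sum the known components: ΣF_x = -449 N, ΣF_y = 284.2 N.
For equilibrium the remaining force must supply (−ΣF_x, −ΣF_y) = (449, -284.2) N.
Magnitude = √((449)² + (-284.2)²) = 531.4 N; direction = atan2(-284.2, 449) = 327.7°.

θ ≈ 328°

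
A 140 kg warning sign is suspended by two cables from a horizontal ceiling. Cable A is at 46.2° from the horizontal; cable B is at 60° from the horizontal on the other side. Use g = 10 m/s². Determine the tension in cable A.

Weight W = 140 × 10 = 1400 N acts straight down.
Horizontal: T_A cos 46.2° = T_B cos 60°  →  T_B = 1.384 T_A.
Vertical: T_A sin 46.2° + T_B sin 60° = 1400.
Substituting the horizontal relation into the vertical equation gives 1.921 T_A = 1400, so T_A = 728.9 N.

T_A ≈ 729 N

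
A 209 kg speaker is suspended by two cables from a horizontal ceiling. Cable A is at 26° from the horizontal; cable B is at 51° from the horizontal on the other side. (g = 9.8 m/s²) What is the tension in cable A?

T_A ≈ 1320 N

Weight W = 209 × 9.8 = 2048 N acts straight down.
Horizontal: T_A cos 26° = T_B cos 51°  →  T_B = 1.428 T_A.
Vertical: T_A sin 26° + T_B sin 51° = 2048.
Substituting the horizontal relation into the vertical equation gives 1.548 T_A = 2048, so T_A = 1323 N.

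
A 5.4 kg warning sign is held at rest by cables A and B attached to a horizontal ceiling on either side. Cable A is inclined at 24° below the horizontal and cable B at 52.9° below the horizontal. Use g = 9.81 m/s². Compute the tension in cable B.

T_B ≈ 49.7 N

Weight W = 5.4 × 9.81 = 52.97 N acts straight down.
Horizontal: T_A cos 24° = T_B cos 52.9°  →  T_A = 0.6603 T_B.
Vertical: T_A sin 24° + T_B sin 52.9° = 52.97.
Substituting the horizontal relation into the vertical equation gives 1.066 T_B = 52.97, so T_B = 49.69 N.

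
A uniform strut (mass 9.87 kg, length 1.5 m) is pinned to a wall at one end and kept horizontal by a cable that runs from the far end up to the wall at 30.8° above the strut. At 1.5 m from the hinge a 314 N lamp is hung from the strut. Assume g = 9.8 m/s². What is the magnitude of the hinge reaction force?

|H| ≈ 610 N

Take torques about the hinge: T sin 30.8° · 1.5 = 9.87×9.8×0.75 + 314×1.5 = 543.54 N·m.
So T = 543.54 / (0.5120 × 1.5) = 707.68 N.
ΣF_x = 0: H_x = T cos 30.8° = 607.87 N.
ΣF_y = 0: H_y = (9.87×9.8 + 314) − T sin 30.8° = 410.73 − 362.36 = 48.363 N.
|H| = √(H_x² + H_y²) = √((607.87)² + (48.363)²) = 609.79 N.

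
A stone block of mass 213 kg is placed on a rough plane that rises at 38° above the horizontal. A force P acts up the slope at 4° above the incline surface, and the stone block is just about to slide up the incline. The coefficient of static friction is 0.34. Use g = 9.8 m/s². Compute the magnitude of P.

P ≈ 1810 N

On the verge of sliding up the incline, friction equals μN and acts down the slope.
Perpendicular: N + P sin 4° = W cos 38° = 1645 N.
Along incline: P cos 4° = W sin 38° + μN  with W sin 38° = 1285 N.
Solving the pair for P and N: P = 1806 N, N = 1519 N (and f = μN = 516.4 N).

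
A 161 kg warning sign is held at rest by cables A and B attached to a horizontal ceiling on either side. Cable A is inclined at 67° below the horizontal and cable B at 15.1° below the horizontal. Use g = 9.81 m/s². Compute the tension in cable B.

T_B ≈ 623 N

Weight W = 161 × 9.81 = 1579 N acts straight down.
Horizontal: T_A cos 67° = T_B cos 15.1°  →  T_A = 2.471 T_B.
Vertical: T_A sin 67° + T_B sin 15.1° = 1579.
Substituting the horizontal relation into the vertical equation gives 2.535 T_B = 1579, so T_B = 623 N.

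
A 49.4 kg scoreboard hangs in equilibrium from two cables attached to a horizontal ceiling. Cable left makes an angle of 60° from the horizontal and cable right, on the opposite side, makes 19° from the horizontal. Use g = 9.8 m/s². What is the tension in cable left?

Weight W = 49.4 × 9.8 = 484.1 N acts straight down.
Horizontal: T_left cos 60° = T_right cos 19°  →  T_right = 0.5288 T_left.
Vertical: T_left sin 60° + T_right sin 19° = 484.1.
Substituting the horizontal relation into the vertical equation gives 1.038 T_left = 484.1, so T_left = 466.3 N.

T_left ≈ 466 N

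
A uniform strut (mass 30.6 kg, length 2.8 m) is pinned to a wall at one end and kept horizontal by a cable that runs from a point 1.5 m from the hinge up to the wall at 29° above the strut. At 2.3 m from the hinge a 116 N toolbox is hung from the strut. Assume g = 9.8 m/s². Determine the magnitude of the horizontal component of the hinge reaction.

Take torques about the hinge: T sin 29° · 1.5 = 30.6×9.8×1.4 + 116×2.3 = 686.63 N·m.
So T = 686.63 / (0.4848 × 1.5) = 944.19 N.
ΣF_x = 0: H_x = T cos 29° = 825.81 N.

H_x ≈ 826 N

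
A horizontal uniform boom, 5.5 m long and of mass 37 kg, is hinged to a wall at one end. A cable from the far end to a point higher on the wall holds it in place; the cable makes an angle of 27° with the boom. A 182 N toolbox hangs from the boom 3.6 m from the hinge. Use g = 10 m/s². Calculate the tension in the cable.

T ≈ 670 N

Take torques about the hinge: T sin 27° · 5.5 = 37×10×2.75 + 182×3.6 = 1672.7 N·m.
So T = 1672.7 / (0.4540 × 5.5) = 669.9 N.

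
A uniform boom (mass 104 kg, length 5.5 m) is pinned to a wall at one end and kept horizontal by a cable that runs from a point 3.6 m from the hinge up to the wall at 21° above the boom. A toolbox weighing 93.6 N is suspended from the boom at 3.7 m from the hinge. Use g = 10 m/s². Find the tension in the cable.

T ≈ 2490 N

Take torques about the hinge: T sin 21° · 3.6 = 104×10×2.75 + 93.6×3.7 = 3206.3 N·m.
So T = 3206.3 / (0.3584 × 3.6) = 2485.3 N.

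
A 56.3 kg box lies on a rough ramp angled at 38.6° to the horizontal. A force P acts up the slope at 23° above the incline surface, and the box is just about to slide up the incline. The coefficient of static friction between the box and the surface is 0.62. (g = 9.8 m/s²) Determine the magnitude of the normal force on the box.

N ≈ 226 N

On the verge of sliding up the incline, friction equals μN and acts down the slope.
Perpendicular: N + P sin 23° = W cos 38.6° = 431.2 N.
Along incline: P cos 23° = W sin 38.6° + μN  with W sin 38.6° = 344.2 N.
Solving the pair for P and N: P = 526 N, N = 225.7 N (and f = μN = 139.9 N).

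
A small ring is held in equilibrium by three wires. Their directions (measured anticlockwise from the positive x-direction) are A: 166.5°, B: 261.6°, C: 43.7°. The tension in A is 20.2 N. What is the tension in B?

Resolve: ΣF_x = 20.2 cos 166.5° + T_B cos 261.6° + T_C cos 43.7° = 0.
        ΣF_y = 20.2 sin 166.5° + T_B sin 261.6° + T_C sin 43.7° = 0.
The known terms sum to (-19.64, 4.716) N, so -0.1461 T_B + 0.7230 T_C = 19.64 and -0.9893 T_B + 0.6909 T_C = -4.716.
Solving simultaneously: T_B = 27.64 N, T_C = 32.75 N.

T_B ≈ 27.6 N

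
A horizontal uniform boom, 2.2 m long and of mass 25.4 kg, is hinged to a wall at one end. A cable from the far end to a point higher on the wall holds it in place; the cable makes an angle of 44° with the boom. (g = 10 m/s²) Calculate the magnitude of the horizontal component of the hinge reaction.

H_x ≈ 132 N

Take torques about the hinge: T sin 44° · 2.2 = 25.4×10×1.1 = 279.4 N·m.
So T = 279.4 / (0.6947 × 2.2) = 182.82 N.
ΣF_x = 0: H_x = T cos 44° = 131.51 N.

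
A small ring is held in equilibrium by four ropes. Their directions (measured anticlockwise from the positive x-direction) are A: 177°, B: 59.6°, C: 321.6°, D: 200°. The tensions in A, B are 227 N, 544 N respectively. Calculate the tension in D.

Resolve: ΣF_x = 227 cos 177° + 544 cos 59.6° + T_C cos 321.6° + T_D cos 200° = 0.
        ΣF_y = 227 sin 177° + 544 sin 59.6° + T_C sin 321.6° + T_D sin 200° = 0.
The known terms sum to (48.59, 481.1) N, so 0.7837 T_C − 0.9397 T_D = -48.59 and -0.6211 T_C − 0.3420 T_D = -481.1.
Solving simultaneously: T_C = 511.3 N, T_D = 478.1 N.

T_D ≈ 478 N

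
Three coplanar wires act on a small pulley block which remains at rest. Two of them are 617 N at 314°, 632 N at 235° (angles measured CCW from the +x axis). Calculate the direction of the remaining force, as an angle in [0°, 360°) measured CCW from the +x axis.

Sum the known components: ΣF_x = 66.1 N, ΣF_y = -961.5 N.
For equilibrium the remaining force must supply (−ΣF_x, −ΣF_y) = (-66.1, 961.5) N.
Magnitude = √((-66.1)² + (961.5)²) = 963.8 N; direction = atan2(961.5, -66.1) = 93.9°.

θ ≈ 93.9°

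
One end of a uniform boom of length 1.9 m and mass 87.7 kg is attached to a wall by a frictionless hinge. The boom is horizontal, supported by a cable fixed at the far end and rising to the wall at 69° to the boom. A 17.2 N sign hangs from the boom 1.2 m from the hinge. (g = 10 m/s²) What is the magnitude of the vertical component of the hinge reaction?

|H_y| ≈ 445 N

Take torques about the hinge: T sin 69° · 1.9 = 87.7×10×0.95 + 17.2×1.2 = 853.79 N·m.
So T = 853.79 / (0.9336 × 1.9) = 481.33 N.
ΣF_y = 0: H_y = (87.7×10 + 17.2) − T sin 69° = 894.2 − 449.36 = 444.84 N.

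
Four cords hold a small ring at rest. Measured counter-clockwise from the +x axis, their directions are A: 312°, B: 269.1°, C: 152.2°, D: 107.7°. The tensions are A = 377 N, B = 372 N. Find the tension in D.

T_D ≈ 659 N

Resolve: ΣF_x = 377 cos 312° + 372 cos 269.1° + T_C cos 152.2° + T_D cos 107.7° = 0.
        ΣF_y = 377 sin 312° + 372 sin 269.1° + T_C sin 152.2° + T_D sin 107.7° = 0.
The known terms sum to (246.4, -652.1) N, so -0.8846 T_C − 0.3040 T_D = -246.4 and 0.4664 T_C + 0.9527 T_D = 652.1.
Solving simultaneously: T_C = 52.06 N, T_D = 659 N.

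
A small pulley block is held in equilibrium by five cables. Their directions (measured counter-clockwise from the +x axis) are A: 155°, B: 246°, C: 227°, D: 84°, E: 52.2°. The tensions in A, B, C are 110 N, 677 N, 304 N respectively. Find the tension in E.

Resolve: ΣF_x = 110 cos 155° + 677 cos 246° + 304 cos 227° + T_D cos 84° + T_E cos 52.2° = 0.
        ΣF_y = 110 sin 155° + 677 sin 246° + 304 sin 227° + T_D sin 84° + T_E sin 52.2° = 0.
The known terms sum to (-582.4, -794.3) N, so 0.1045 T_D + 0.6129 T_E = 582.4 and 0.9945 T_D + 0.7902 T_E = 794.3.
Solving simultaneously: T_D = 50.61 N, T_E = 941.6 N.

T_E ≈ 942 N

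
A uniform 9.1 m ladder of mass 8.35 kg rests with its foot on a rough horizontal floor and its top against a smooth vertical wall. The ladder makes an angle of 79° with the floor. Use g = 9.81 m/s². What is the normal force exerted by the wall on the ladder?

N_wall ≈ 7.96 N

Torques about the foot: N_wall · 9.1 sin 79° = 8.35×9.81×4.55 cos 79° → N_wall = 7.9612 N.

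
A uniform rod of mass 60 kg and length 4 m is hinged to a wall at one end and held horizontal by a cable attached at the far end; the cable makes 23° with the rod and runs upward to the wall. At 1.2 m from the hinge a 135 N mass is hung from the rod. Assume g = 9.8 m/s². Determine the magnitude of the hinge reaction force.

Take torques about the hinge: T sin 23° · 4 = 60×9.8×2 + 135×1.2 = 1338 N·m.
So T = 1338 / (0.3907 × 4) = 856.09 N.
ΣF_x = 0: H_x = T cos 23° = 788.03 N.
ΣF_y = 0: H_y = (60×9.8 + 135) − T sin 23° = 723 − 334.5 = 388.5 N.
|H| = √(H_x² + H_y²) = √((788.03)² + (388.5)²) = 878.59 N.

|H| ≈ 879 N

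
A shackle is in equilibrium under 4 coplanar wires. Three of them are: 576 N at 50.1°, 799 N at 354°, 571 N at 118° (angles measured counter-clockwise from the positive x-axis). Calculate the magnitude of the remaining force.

F ≈ 1240 N

Sum the known components: ΣF_x = 896 N, ΣF_y = 862.5 N.
For equilibrium the remaining force must supply (−ΣF_x, −ΣF_y) = (-896, -862.5) N.
Magnitude = √((-896)² + (-862.5)²) = 1244 N; direction = atan2(-862.5, -896) = 223.9°.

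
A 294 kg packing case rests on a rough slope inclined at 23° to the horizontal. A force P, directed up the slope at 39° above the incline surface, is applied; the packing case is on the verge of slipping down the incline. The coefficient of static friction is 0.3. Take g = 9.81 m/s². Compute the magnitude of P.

On the verge of sliding down the incline, friction equals μN and acts up the slope.
Perpendicular: N + P sin 39° = W cos 23° = 2655 N.
Along incline: P cos 39° + μN = W sin 23° with W sin 23° = 1127 N.
Solving the pair for P and N: P = 561.7 N, N = 2301 N (and f = μN = 690.4 N).

P ≈ 562 N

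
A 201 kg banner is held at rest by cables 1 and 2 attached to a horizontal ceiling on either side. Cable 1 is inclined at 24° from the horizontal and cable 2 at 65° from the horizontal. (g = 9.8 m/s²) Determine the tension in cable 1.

Weight W = 201 × 9.8 = 1970 N acts straight down.
Horizontal: T_1 cos 24° = T_2 cos 65°  →  T_2 = 2.162 T_1.
Vertical: T_1 sin 24° + T_2 sin 65° = 1970.
Substituting the horizontal relation into the vertical equation gives 2.366 T_1 = 1970, so T_1 = 832.6 N.

T_1 ≈ 833 N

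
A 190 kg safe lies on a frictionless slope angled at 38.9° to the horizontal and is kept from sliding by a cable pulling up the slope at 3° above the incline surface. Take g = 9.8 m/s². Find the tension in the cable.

Take axes along and perpendicular to the incline. Weight components: W sin 38.9° = 1169 N down-slope, W cos 38.9° = 1449 N into the surface.
Along incline: T cos 3° = W sin 38.9° → T = 1171 N.
Perpendicular: N = W cos 38.9° − T sin 3° = 1388 N.

T ≈ 1170 N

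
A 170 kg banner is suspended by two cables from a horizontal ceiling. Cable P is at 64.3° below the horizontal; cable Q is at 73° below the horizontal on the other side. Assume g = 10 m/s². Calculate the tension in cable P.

Weight W = 170 × 10 = 1700 N acts straight down.
Horizontal: T_P cos 64.3° = T_Q cos 73°  →  T_Q = 1.483 T_P.
Vertical: T_P sin 64.3° + T_Q sin 73° = 1700.
Substituting the horizontal relation into the vertical equation gives 2.32 T_P = 1700, so T_P = 732.9 N.

T_P ≈ 733 N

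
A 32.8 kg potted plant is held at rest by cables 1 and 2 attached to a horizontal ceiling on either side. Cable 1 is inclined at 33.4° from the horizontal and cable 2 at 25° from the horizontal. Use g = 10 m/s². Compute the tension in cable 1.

T_1 ≈ 349 N

Weight W = 32.8 × 10 = 328 N acts straight down.
Horizontal: T_1 cos 33.4° = T_2 cos 25°  →  T_2 = 0.9212 T_1.
Vertical: T_1 sin 33.4° + T_2 sin 25° = 328.
Substituting the horizontal relation into the vertical equation gives 0.9398 T_1 = 328, so T_1 = 349 N.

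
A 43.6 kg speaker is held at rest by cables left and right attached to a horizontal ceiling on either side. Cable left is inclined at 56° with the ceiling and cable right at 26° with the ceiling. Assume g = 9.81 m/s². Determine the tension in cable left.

Weight W = 43.6 × 9.81 = 427.7 N acts straight down.
Horizontal: T_left cos 56° = T_right cos 26°  →  T_right = 0.6222 T_left.
Vertical: T_left sin 56° + T_right sin 26° = 427.7.
Substituting the horizontal relation into the vertical equation gives 1.102 T_left = 427.7, so T_left = 388.2 N.

T_left ≈ 388 N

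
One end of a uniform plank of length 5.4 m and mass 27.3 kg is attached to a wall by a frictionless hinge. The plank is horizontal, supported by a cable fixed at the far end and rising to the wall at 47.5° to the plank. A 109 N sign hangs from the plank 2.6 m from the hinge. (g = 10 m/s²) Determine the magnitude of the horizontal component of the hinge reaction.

H_x ≈ 173 N

Take torques about the hinge: T sin 47.5° · 5.4 = 27.3×10×2.7 + 109×2.6 = 1020.5 N·m.
So T = 1020.5 / (0.7373 × 5.4) = 256.32 N.
ΣF_x = 0: H_x = T cos 47.5° = 173.17 N.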